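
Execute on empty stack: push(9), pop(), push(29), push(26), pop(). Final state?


push(9) -> [9]
pop() returns 9 -> []
push(29) -> [29]
push(26) -> [29, 26]
pop() returns 26 -> [29]
Final stack (bottom to top): [29]


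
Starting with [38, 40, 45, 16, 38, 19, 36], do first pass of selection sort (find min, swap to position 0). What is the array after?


After one pass: [16, 40, 45, 38, 38, 19, 36]


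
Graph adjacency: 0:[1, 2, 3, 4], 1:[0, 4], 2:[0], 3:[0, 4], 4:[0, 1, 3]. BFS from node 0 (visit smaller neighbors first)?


BFS queue: start with [0]
Visit order: [0, 1, 2, 3, 4]


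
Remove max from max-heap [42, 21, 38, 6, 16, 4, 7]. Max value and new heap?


Max = 42
Replace root with last, heapify down
Resulting heap: [38, 21, 7, 6, 16, 4]


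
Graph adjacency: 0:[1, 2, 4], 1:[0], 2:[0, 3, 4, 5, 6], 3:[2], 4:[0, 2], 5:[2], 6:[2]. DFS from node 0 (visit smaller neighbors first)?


DFS stack-based: start with [0]
Visit order: [0, 1, 2, 3, 4, 5, 6]


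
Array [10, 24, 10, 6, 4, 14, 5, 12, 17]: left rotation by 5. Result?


Left rotate by 5: [14, 5, 12, 17, 10, 24, 10, 6, 4]


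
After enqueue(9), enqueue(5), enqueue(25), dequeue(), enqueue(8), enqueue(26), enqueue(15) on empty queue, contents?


enqueue(9) -> [9]
enqueue(5) -> [9, 5]
enqueue(25) -> [9, 5, 25]
dequeue() returns 9 -> [5, 25]
enqueue(8) -> [5, 25, 8]
enqueue(26) -> [5, 25, 8, 26]
enqueue(15) -> [5, 25, 8, 26, 15]
Final queue (front to back): [5, 25, 8, 26, 15]


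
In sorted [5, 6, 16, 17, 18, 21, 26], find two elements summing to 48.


Two pointers: lo=0, hi=6
No pair sums to 48


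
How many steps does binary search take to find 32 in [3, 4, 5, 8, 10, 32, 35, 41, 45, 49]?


Search for 32:
[0,9] mid=4 arr[4]=10
[5,9] mid=7 arr[7]=41
[5,6] mid=5 arr[5]=32
Total: 3 comparisons


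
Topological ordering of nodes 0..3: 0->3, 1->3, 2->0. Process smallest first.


Kahn's algorithm, process smallest node first
Order: [1, 2, 0, 3]


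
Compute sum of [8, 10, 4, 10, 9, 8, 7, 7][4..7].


Prefix sums: [0, 8, 18, 22, 32, 41, 49, 56, 63]
Sum[4..7] = prefix[8] - prefix[4] = 63 - 32 = 31


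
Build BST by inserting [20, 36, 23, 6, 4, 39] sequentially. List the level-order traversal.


Root = 20; build tree by BST insertion.
Level-Order traversal: [20, 6, 36, 4, 23, 39]


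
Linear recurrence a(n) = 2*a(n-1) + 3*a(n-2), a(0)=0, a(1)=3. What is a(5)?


Build bottom-up:
...a(3)=21, a(4)=60, a(5)=2*60+3*21=183


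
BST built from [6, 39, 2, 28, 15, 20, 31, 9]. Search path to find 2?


BST root = 6
Search for 2: compare at each node
Path: [6, 2]


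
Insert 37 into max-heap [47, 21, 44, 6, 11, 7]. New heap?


Append 37: [47, 21, 44, 6, 11, 7, 37]
Bubble up: no swaps needed
Result: [47, 21, 44, 6, 11, 7, 37]


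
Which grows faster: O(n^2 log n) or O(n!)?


n^2 log n grows slower than factorial
O(n^2 log n) is asymptotically smaller; O(n!) grows faster


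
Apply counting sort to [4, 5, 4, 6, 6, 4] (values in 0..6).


Count array: [0, 0, 0, 0, 3, 1, 2]
Reconstruct: [4, 4, 4, 5, 6, 6]


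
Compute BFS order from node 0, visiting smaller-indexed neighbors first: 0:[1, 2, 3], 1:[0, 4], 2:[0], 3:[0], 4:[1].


BFS queue: start with [0]
Visit order: [0, 1, 2, 3, 4]


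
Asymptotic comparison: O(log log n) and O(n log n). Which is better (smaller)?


double-logarithmic grows slower than linearithmic
O(log log n) is asymptotically smaller; O(n log n) grows faster


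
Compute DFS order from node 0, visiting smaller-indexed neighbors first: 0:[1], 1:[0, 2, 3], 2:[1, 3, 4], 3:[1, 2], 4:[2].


DFS stack-based: start with [0]
Visit order: [0, 1, 2, 3, 4]


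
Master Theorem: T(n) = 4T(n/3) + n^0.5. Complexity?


a=4, b=3, c=0.5. log_3(4)=1.262 > c=0.5. Case 1: O(n^log_b(a)) = O(n^1.262)
Complexity: O(n^1.262)


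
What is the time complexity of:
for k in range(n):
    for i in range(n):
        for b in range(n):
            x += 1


Per nesting level: O(n) * O(n) * O(n) = O(n^3)
Complexity: O(n^3)


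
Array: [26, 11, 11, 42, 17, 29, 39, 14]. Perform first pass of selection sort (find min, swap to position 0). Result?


After one pass: [11, 26, 11, 42, 17, 29, 39, 14]


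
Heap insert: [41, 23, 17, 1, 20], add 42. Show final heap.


Append 42: [41, 23, 17, 1, 20, 42]
Bubble up: swap idx 5(42) with idx 2(17); swap idx 2(42) with idx 0(41)
Result: [42, 23, 41, 1, 20, 17]


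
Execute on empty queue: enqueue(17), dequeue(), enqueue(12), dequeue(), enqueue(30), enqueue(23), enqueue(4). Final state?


enqueue(17) -> [17]
dequeue() returns 17 -> []
enqueue(12) -> [12]
dequeue() returns 12 -> []
enqueue(30) -> [30]
enqueue(23) -> [30, 23]
enqueue(4) -> [30, 23, 4]
Final queue (front to back): [30, 23, 4]


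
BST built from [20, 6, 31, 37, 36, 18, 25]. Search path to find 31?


BST root = 20
Search for 31: compare at each node
Path: [20, 31]


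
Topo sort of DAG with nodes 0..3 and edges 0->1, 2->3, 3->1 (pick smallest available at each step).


Kahn's algorithm, process smallest node first
Order: [0, 2, 3, 1]


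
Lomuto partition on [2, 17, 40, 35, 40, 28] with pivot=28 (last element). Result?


Elements <= 28 go left of pivot.
Result: [2, 17, 28, 35, 40, 40], pivot at index 2


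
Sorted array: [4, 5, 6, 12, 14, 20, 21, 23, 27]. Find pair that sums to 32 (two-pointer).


Two pointers: lo=0, hi=8
Found pair: (5, 27) summing to 32


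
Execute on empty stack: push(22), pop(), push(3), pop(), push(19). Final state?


push(22) -> [22]
pop() returns 22 -> []
push(3) -> [3]
pop() returns 3 -> []
push(19) -> [19]
Final stack (bottom to top): [19]


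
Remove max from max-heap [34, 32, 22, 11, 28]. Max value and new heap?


Max = 34
Replace root with last, heapify down
Resulting heap: [32, 28, 22, 11]


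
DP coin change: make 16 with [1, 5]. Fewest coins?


dp[0]=0; dp[i]=1+min(dp[i-c] for c in coins)
...dp[11]=3, dp[12]=4, dp[13]=5, dp[14]=6, dp[15]=3, dp[16]=4
Minimum coins for 16 = 4


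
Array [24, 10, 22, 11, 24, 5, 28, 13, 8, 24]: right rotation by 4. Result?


Right rotate by 4: [28, 13, 8, 24, 24, 10, 22, 11, 24, 5]


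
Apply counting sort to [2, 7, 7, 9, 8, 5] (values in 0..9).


Count array: [0, 0, 1, 0, 0, 1, 0, 2, 1, 1]
Reconstruct: [2, 5, 7, 7, 8, 9]


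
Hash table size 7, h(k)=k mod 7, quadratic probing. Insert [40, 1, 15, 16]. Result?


Insertions: 40->slot 5; 1->slot 1; 15->slot 2; 16->slot 3
Table: [None, 1, 15, 16, None, 40, None]


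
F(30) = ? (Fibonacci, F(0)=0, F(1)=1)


F(n)=F(n-1)+F(n-2)
...F(28)=317811, F(29)=514229, F(30)=832040


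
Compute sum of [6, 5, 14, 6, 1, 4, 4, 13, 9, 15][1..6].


Prefix sums: [0, 6, 11, 25, 31, 32, 36, 40, 53, 62, 77]
Sum[1..6] = prefix[7] - prefix[1] = 40 - 6 = 34


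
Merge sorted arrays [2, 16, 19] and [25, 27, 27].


Compare heads, take smaller each step.
Merged: [2, 16, 19, 25, 27, 27]


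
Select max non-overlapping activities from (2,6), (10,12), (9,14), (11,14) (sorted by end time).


Greedy: pick earliest-ending, then skip overlaps.
Selected (2 activities): [(2, 6), (10, 12)]


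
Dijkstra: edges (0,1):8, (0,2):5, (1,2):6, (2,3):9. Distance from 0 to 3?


Dijkstra from 0:
Distances: {0: 0, 1: 8, 2: 5, 3: 14}
Shortest distance to 3 = 14, path = [0, 2, 3]


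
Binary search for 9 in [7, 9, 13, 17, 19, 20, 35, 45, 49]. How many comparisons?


Search for 9:
[0,8] mid=4 arr[4]=19
[0,3] mid=1 arr[1]=9
Total: 2 comparisons


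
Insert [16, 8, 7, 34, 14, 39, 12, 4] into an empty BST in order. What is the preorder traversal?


Root = 16; build tree by BST insertion.
Preorder traversal: [16, 8, 7, 4, 14, 12, 34, 39]


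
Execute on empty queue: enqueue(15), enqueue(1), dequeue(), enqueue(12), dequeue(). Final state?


enqueue(15) -> [15]
enqueue(1) -> [15, 1]
dequeue() returns 15 -> [1]
enqueue(12) -> [1, 12]
dequeue() returns 1 -> [12]
Final queue (front to back): [12]


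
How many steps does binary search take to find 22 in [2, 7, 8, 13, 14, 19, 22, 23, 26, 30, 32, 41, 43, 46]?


Search for 22:
[0,13] mid=6 arr[6]=22
Total: 1 comparisons


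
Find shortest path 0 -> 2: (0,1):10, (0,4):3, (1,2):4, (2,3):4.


Dijkstra from 0:
Distances: {0: 0, 1: 10, 2: 14, 3: 18, 4: 3}
Shortest distance to 2 = 14, path = [0, 1, 2]


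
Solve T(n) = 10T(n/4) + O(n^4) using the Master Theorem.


a=10, b=4, c=4. log_4(10)=1.661 < c=4. Case 3: O(n^c) = O(n^4)
Complexity: O(n^4)


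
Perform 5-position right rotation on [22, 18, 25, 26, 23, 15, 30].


Right rotate by 5: [25, 26, 23, 15, 30, 22, 18]


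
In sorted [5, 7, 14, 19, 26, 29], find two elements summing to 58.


Two pointers: lo=0, hi=5
No pair sums to 58


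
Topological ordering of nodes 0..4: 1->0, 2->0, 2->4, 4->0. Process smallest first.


Kahn's algorithm, process smallest node first
Order: [1, 2, 3, 4, 0]


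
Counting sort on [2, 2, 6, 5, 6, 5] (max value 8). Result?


Count array: [0, 0, 2, 0, 0, 2, 2, 0, 0]
Reconstruct: [2, 2, 5, 5, 6, 6]


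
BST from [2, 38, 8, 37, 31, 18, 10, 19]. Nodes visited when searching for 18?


BST root = 2
Search for 18: compare at each node
Path: [2, 38, 8, 37, 31, 18]


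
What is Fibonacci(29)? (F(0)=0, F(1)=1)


F(n)=F(n-1)+F(n-2)
...F(27)=196418, F(28)=317811, F(29)=514229


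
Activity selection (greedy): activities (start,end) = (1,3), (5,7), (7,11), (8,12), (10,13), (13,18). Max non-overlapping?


Greedy: pick earliest-ending, then skip overlaps.
Selected (4 activities): [(1, 3), (5, 7), (7, 11), (13, 18)]


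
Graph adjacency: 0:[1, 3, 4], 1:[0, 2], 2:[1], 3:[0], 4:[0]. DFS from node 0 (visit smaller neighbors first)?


DFS stack-based: start with [0]
Visit order: [0, 1, 2, 3, 4]


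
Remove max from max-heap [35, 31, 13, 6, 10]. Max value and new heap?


Max = 35
Replace root with last, heapify down
Resulting heap: [31, 10, 13, 6]


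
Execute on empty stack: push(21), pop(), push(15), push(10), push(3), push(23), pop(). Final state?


push(21) -> [21]
pop() returns 21 -> []
push(15) -> [15]
push(10) -> [15, 10]
push(3) -> [15, 10, 3]
push(23) -> [15, 10, 3, 23]
pop() returns 23 -> [15, 10, 3]
Final stack (bottom to top): [15, 10, 3]


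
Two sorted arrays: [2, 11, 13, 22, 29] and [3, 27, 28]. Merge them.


Compare heads, take smaller each step.
Merged: [2, 3, 11, 13, 22, 27, 28, 29]


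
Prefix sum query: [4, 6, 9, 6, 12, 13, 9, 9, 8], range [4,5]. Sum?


Prefix sums: [0, 4, 10, 19, 25, 37, 50, 59, 68, 76]
Sum[4..5] = prefix[6] - prefix[4] = 50 - 25 = 25


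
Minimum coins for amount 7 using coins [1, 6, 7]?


dp[0]=0; dp[i]=1+min(dp[i-c] for c in coins)
...dp[2]=2, dp[3]=3, dp[4]=4, dp[5]=5, dp[6]=1, dp[7]=1
Minimum coins for 7 = 1


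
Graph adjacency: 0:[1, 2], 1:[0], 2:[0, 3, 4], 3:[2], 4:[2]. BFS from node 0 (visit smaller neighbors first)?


BFS queue: start with [0]
Visit order: [0, 1, 2, 3, 4]


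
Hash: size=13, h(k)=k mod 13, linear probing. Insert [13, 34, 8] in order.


Insertions: 13->slot 0; 34->slot 8; 8->slot 9
Table: [13, None, None, None, None, None, None, None, 34, 8, None, None, None]


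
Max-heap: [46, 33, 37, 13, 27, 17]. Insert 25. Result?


Append 25: [46, 33, 37, 13, 27, 17, 25]
Bubble up: no swaps needed
Result: [46, 33, 37, 13, 27, 17, 25]


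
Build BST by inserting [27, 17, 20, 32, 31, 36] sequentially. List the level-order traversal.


Root = 27; build tree by BST insertion.
Level-Order traversal: [27, 17, 32, 20, 31, 36]


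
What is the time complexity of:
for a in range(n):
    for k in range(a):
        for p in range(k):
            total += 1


Per nesting level: O(n) * O(n) [triangular over a] * O(n) [triangular over k] = O(n^3)
Complexity: O(n^3)


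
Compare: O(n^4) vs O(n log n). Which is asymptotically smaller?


linearithmic grows slower than quartic
O(n log n) is asymptotically smaller; O(n^4) grows faster


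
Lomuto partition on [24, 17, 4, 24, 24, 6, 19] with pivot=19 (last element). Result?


Elements <= 19 go left of pivot.
Result: [17, 4, 6, 19, 24, 24, 24], pivot at index 3


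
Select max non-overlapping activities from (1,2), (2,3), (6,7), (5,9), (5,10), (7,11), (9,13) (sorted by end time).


Greedy: pick earliest-ending, then skip overlaps.
Selected (4 activities): [(1, 2), (2, 3), (6, 7), (7, 11)]


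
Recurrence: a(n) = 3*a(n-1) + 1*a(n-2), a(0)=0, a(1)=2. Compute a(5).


Build bottom-up:
...a(3)=20, a(4)=66, a(5)=3*66+1*20=218


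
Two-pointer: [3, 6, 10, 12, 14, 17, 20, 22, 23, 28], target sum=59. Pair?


Two pointers: lo=0, hi=9
No pair sums to 59


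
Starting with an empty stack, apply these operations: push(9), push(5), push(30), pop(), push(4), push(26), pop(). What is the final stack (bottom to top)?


push(9) -> [9]
push(5) -> [9, 5]
push(30) -> [9, 5, 30]
pop() returns 30 -> [9, 5]
push(4) -> [9, 5, 4]
push(26) -> [9, 5, 4, 26]
pop() returns 26 -> [9, 5, 4]
Final stack (bottom to top): [9, 5, 4]


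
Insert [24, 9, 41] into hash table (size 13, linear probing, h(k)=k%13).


Insertions: 24->slot 11; 9->slot 9; 41->slot 2
Table: [None, None, 41, None, None, None, None, None, None, 9, None, 24, None]


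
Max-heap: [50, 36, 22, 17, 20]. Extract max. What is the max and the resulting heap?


Max = 50
Replace root with last, heapify down
Resulting heap: [36, 20, 22, 17]


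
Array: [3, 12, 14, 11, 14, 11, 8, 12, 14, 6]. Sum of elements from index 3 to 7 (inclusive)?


Prefix sums: [0, 3, 15, 29, 40, 54, 65, 73, 85, 99, 105]
Sum[3..7] = prefix[8] - prefix[3] = 85 - 29 = 56


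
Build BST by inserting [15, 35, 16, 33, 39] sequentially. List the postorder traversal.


Root = 15; build tree by BST insertion.
Postorder traversal: [33, 16, 39, 35, 15]


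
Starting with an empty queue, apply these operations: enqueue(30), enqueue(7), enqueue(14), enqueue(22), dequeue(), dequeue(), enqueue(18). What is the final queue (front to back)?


enqueue(30) -> [30]
enqueue(7) -> [30, 7]
enqueue(14) -> [30, 7, 14]
enqueue(22) -> [30, 7, 14, 22]
dequeue() returns 30 -> [7, 14, 22]
dequeue() returns 7 -> [14, 22]
enqueue(18) -> [14, 22, 18]
Final queue (front to back): [14, 22, 18]


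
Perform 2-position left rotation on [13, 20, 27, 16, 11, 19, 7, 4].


Left rotate by 2: [27, 16, 11, 19, 7, 4, 13, 20]


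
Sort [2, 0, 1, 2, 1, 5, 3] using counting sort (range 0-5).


Count array: [1, 2, 2, 1, 0, 1]
Reconstruct: [0, 1, 1, 2, 2, 3, 5]


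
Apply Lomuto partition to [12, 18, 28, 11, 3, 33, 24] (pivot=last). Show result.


Elements <= 24 go left of pivot.
Result: [12, 18, 11, 3, 24, 33, 28], pivot at index 4


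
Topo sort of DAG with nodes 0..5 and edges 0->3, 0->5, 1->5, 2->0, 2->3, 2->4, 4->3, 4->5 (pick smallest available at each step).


Kahn's algorithm, process smallest node first
Order: [1, 2, 0, 4, 3, 5]


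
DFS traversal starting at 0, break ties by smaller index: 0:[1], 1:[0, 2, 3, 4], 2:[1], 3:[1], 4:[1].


DFS stack-based: start with [0]
Visit order: [0, 1, 2, 3, 4]


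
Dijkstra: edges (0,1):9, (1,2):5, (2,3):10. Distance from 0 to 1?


Dijkstra from 0:
Distances: {0: 0, 1: 9, 2: 14, 3: 24}
Shortest distance to 1 = 9, path = [0, 1]


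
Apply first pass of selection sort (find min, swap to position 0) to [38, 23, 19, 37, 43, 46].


After one pass: [19, 23, 38, 37, 43, 46]


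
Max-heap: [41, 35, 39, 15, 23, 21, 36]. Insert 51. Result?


Append 51: [41, 35, 39, 15, 23, 21, 36, 51]
Bubble up: swap idx 7(51) with idx 3(15); swap idx 3(51) with idx 1(35); swap idx 1(51) with idx 0(41)
Result: [51, 41, 39, 35, 23, 21, 36, 15]


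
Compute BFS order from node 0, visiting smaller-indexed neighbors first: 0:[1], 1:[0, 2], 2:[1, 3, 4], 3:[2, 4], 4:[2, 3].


BFS queue: start with [0]
Visit order: [0, 1, 2, 3, 4]


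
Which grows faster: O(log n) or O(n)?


logarithmic grows slower than linear
O(log n) is asymptotically smaller; O(n) grows faster


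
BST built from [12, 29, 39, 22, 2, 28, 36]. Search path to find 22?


BST root = 12
Search for 22: compare at each node
Path: [12, 29, 22]


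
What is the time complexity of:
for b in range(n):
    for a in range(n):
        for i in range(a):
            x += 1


Per nesting level: O(n) * O(n) * O(n) [triangular over a] = O(n^3)
Complexity: O(n^3)


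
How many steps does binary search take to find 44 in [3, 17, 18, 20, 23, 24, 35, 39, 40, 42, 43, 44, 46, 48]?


Search for 44:
[0,13] mid=6 arr[6]=35
[7,13] mid=10 arr[10]=43
[11,13] mid=12 arr[12]=46
[11,11] mid=11 arr[11]=44
Total: 4 comparisons


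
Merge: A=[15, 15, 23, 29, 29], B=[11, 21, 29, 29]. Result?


Compare heads, take smaller each step.
Merged: [11, 15, 15, 21, 23, 29, 29, 29, 29]


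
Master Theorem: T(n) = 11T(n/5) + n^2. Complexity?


a=11, b=5, c=2. log_5(11)=1.490 < c=2. Case 3: O(n^c) = O(n^2)
Complexity: O(n^2)


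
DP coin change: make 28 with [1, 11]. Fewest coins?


dp[0]=0; dp[i]=1+min(dp[i-c] for c in coins)
...dp[23]=3, dp[24]=4, dp[25]=5, dp[26]=6, dp[27]=7, dp[28]=8
Minimum coins for 28 = 8


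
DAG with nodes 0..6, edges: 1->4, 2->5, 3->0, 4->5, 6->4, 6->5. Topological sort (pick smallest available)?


Kahn's algorithm, process smallest node first
Order: [1, 2, 3, 0, 6, 4, 5]


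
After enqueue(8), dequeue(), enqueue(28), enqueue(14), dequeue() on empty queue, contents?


enqueue(8) -> [8]
dequeue() returns 8 -> []
enqueue(28) -> [28]
enqueue(14) -> [28, 14]
dequeue() returns 28 -> [14]
Final queue (front to back): [14]


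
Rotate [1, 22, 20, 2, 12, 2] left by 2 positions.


Left rotate by 2: [20, 2, 12, 2, 1, 22]


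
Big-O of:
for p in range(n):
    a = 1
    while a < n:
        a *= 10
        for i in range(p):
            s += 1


Per nesting level: O(n) * O(log n) * O(n) [triangular over p] = O(n^2 log n)
Complexity: O(n^2 log n)


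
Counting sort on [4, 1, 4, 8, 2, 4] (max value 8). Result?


Count array: [0, 1, 1, 0, 3, 0, 0, 0, 1]
Reconstruct: [1, 2, 4, 4, 4, 8]


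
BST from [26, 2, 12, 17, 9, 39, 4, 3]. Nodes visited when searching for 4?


BST root = 26
Search for 4: compare at each node
Path: [26, 2, 12, 9, 4]


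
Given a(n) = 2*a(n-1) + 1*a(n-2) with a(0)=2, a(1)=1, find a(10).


Build bottom-up:
...a(8)=746, a(9)=1801, a(10)=2*1801+1*746=4348


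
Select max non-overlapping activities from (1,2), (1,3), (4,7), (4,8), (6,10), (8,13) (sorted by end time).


Greedy: pick earliest-ending, then skip overlaps.
Selected (3 activities): [(1, 2), (4, 7), (8, 13)]


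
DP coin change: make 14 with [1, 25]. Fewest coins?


dp[0]=0; dp[i]=1+min(dp[i-c] for c in coins)
...dp[9]=9, dp[10]=10, dp[11]=11, dp[12]=12, dp[13]=13, dp[14]=14
Minimum coins for 14 = 14


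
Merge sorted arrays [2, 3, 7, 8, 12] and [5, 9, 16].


Compare heads, take smaller each step.
Merged: [2, 3, 5, 7, 8, 9, 12, 16]


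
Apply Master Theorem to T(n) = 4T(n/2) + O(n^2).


a=4, b=2, c=2. log_2(4)=2 = c=2. Case 2: O(n^c log n) = O(n^2 log n)
Complexity: O(n^2 log n)


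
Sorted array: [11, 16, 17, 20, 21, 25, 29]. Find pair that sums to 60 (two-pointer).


Two pointers: lo=0, hi=6
No pair sums to 60


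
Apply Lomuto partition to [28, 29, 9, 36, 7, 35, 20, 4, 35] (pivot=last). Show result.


Elements <= 35 go left of pivot.
Result: [28, 29, 9, 7, 35, 20, 4, 35, 36], pivot at index 7


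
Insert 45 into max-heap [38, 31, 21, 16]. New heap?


Append 45: [38, 31, 21, 16, 45]
Bubble up: swap idx 4(45) with idx 1(31); swap idx 1(45) with idx 0(38)
Result: [45, 38, 21, 16, 31]


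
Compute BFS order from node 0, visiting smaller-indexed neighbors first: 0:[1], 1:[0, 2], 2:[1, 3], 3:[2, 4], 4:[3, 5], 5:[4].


BFS queue: start with [0]
Visit order: [0, 1, 2, 3, 4, 5]


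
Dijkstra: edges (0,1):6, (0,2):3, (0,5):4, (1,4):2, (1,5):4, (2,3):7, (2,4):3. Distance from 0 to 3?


Dijkstra from 0:
Distances: {0: 0, 1: 6, 2: 3, 3: 10, 4: 6, 5: 4}
Shortest distance to 3 = 10, path = [0, 2, 3]


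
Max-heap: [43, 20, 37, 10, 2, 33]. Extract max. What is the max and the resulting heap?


Max = 43
Replace root with last, heapify down
Resulting heap: [37, 20, 33, 10, 2]


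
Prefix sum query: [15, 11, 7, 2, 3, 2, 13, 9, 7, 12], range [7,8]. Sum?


Prefix sums: [0, 15, 26, 33, 35, 38, 40, 53, 62, 69, 81]
Sum[7..8] = prefix[9] - prefix[7] = 69 - 53 = 16


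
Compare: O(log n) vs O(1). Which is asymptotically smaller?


constant grows slower than logarithmic
O(1) is asymptotically smaller; O(log n) grows faster


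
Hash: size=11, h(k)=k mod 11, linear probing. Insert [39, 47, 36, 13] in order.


Insertions: 39->slot 6; 47->slot 3; 36->slot 4; 13->slot 2
Table: [None, None, 13, 47, 36, None, 39, None, None, None, None]


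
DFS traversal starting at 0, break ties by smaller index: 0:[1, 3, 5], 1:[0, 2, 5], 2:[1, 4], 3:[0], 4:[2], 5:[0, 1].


DFS stack-based: start with [0]
Visit order: [0, 1, 2, 4, 5, 3]


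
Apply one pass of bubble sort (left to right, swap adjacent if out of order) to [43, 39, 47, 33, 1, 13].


After one pass: [39, 43, 33, 1, 13, 47]


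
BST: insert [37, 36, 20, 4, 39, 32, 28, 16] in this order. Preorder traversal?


Root = 37; build tree by BST insertion.
Preorder traversal: [37, 36, 20, 4, 16, 32, 28, 39]


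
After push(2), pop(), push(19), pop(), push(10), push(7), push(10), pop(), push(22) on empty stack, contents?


push(2) -> [2]
pop() returns 2 -> []
push(19) -> [19]
pop() returns 19 -> []
push(10) -> [10]
push(7) -> [10, 7]
push(10) -> [10, 7, 10]
pop() returns 10 -> [10, 7]
push(22) -> [10, 7, 22]
Final stack (bottom to top): [10, 7, 22]


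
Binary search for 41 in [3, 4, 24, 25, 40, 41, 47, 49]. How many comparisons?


Search for 41:
[0,7] mid=3 arr[3]=25
[4,7] mid=5 arr[5]=41
Total: 2 comparisons


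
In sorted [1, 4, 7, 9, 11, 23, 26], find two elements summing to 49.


Two pointers: lo=0, hi=6
Found pair: (23, 26) summing to 49


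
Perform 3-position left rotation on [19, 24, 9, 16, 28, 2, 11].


Left rotate by 3: [16, 28, 2, 11, 19, 24, 9]


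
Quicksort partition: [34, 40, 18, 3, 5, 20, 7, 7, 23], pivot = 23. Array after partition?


Elements <= 23 go left of pivot.
Result: [18, 3, 5, 20, 7, 7, 23, 40, 34], pivot at index 6


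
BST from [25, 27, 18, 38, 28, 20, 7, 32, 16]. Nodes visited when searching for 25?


BST root = 25
Search for 25: compare at each node
Path: [25]


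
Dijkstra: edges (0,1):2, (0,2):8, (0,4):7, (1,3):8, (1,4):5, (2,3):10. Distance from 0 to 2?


Dijkstra from 0:
Distances: {0: 0, 1: 2, 2: 8, 3: 10, 4: 7}
Shortest distance to 2 = 8, path = [0, 2]


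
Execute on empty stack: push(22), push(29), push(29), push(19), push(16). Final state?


push(22) -> [22]
push(29) -> [22, 29]
push(29) -> [22, 29, 29]
push(19) -> [22, 29, 29, 19]
push(16) -> [22, 29, 29, 19, 16]
Final stack (bottom to top): [22, 29, 29, 19, 16]


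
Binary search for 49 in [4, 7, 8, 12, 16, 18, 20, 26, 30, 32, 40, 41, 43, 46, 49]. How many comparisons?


Search for 49:
[0,14] mid=7 arr[7]=26
[8,14] mid=11 arr[11]=41
[12,14] mid=13 arr[13]=46
[14,14] mid=14 arr[14]=49
Total: 4 comparisons


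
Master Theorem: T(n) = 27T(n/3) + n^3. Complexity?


a=27, b=3, c=3. log_3(27)=3 = c=3. Case 2: O(n^c log n) = O(n^3 log n)
Complexity: O(n^3 log n)


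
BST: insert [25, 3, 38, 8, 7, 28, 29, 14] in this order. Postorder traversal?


Root = 25; build tree by BST insertion.
Postorder traversal: [7, 14, 8, 3, 29, 28, 38, 25]


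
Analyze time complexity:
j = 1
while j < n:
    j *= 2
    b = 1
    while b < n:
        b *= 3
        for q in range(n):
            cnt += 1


Per nesting level: O(log n) * O(log n) * O(n) = O(n (log n)^2)
Complexity: O(n (log n)^2)


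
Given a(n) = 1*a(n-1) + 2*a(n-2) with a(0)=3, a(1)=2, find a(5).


Build bottom-up:
...a(3)=12, a(4)=28, a(5)=1*28+2*12=52


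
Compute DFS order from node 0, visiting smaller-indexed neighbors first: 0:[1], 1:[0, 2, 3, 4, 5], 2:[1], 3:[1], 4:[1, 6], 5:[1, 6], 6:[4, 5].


DFS stack-based: start with [0]
Visit order: [0, 1, 2, 3, 4, 6, 5]


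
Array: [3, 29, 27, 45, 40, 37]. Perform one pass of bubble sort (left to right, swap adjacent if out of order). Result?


After one pass: [3, 27, 29, 40, 37, 45]


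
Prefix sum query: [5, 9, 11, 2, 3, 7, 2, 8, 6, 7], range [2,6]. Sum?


Prefix sums: [0, 5, 14, 25, 27, 30, 37, 39, 47, 53, 60]
Sum[2..6] = prefix[7] - prefix[2] = 39 - 14 = 25


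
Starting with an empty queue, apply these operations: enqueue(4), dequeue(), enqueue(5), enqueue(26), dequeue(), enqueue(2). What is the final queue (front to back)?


enqueue(4) -> [4]
dequeue() returns 4 -> []
enqueue(5) -> [5]
enqueue(26) -> [5, 26]
dequeue() returns 5 -> [26]
enqueue(2) -> [26, 2]
Final queue (front to back): [26, 2]


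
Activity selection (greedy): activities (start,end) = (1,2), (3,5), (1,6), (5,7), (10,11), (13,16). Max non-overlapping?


Greedy: pick earliest-ending, then skip overlaps.
Selected (5 activities): [(1, 2), (3, 5), (5, 7), (10, 11), (13, 16)]


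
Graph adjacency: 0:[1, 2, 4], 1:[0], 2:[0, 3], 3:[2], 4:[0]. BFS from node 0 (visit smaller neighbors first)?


BFS queue: start with [0]
Visit order: [0, 1, 2, 4, 3]


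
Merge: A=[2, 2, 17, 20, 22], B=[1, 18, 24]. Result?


Compare heads, take smaller each step.
Merged: [1, 2, 2, 17, 18, 20, 22, 24]


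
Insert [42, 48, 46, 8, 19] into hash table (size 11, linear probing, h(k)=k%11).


Insertions: 42->slot 9; 48->slot 4; 46->slot 2; 8->slot 8; 19->slot 10
Table: [None, None, 46, None, 48, None, None, None, 8, 42, 19]


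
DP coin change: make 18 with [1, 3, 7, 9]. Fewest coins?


dp[0]=0; dp[i]=1+min(dp[i-c] for c in coins)
...dp[13]=3, dp[14]=2, dp[15]=3, dp[16]=2, dp[17]=3, dp[18]=2
Minimum coins for 18 = 2


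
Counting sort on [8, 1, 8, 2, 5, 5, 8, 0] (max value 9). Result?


Count array: [1, 1, 1, 0, 0, 2, 0, 0, 3, 0]
Reconstruct: [0, 1, 2, 5, 5, 8, 8, 8]


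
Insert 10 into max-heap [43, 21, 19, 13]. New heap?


Append 10: [43, 21, 19, 13, 10]
Bubble up: no swaps needed
Result: [43, 21, 19, 13, 10]


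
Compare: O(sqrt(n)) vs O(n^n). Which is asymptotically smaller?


sublinear grows slower than n^n
O(sqrt(n)) is asymptotically smaller; O(n^n) grows faster


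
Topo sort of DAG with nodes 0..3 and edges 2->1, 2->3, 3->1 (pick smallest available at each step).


Kahn's algorithm, process smallest node first
Order: [0, 2, 3, 1]


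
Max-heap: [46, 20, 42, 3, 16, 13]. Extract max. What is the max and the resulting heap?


Max = 46
Replace root with last, heapify down
Resulting heap: [42, 20, 13, 3, 16]


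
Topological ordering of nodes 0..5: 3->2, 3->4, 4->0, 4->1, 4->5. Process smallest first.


Kahn's algorithm, process smallest node first
Order: [3, 2, 4, 0, 1, 5]


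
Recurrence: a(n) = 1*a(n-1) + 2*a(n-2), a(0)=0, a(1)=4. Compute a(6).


Build bottom-up:
...a(4)=20, a(5)=44, a(6)=1*44+2*20=84


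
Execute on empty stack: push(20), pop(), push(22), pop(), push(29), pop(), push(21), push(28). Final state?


push(20) -> [20]
pop() returns 20 -> []
push(22) -> [22]
pop() returns 22 -> []
push(29) -> [29]
pop() returns 29 -> []
push(21) -> [21]
push(28) -> [21, 28]
Final stack (bottom to top): [21, 28]


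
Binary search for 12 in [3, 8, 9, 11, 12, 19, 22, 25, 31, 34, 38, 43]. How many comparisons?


Search for 12:
[0,11] mid=5 arr[5]=19
[0,4] mid=2 arr[2]=9
[3,4] mid=3 arr[3]=11
[4,4] mid=4 arr[4]=12
Total: 4 comparisons


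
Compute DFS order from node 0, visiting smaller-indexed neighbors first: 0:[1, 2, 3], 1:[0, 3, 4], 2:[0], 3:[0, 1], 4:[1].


DFS stack-based: start with [0]
Visit order: [0, 1, 3, 4, 2]


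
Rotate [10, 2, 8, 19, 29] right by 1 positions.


Right rotate by 1: [29, 10, 2, 8, 19]


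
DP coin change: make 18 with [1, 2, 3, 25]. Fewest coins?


dp[0]=0; dp[i]=1+min(dp[i-c] for c in coins)
...dp[13]=5, dp[14]=5, dp[15]=5, dp[16]=6, dp[17]=6, dp[18]=6
Minimum coins for 18 = 6


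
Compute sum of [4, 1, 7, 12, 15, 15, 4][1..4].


Prefix sums: [0, 4, 5, 12, 24, 39, 54, 58]
Sum[1..4] = prefix[5] - prefix[1] = 39 - 4 = 35


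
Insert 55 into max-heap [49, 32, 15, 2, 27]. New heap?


Append 55: [49, 32, 15, 2, 27, 55]
Bubble up: swap idx 5(55) with idx 2(15); swap idx 2(55) with idx 0(49)
Result: [55, 32, 49, 2, 27, 15]


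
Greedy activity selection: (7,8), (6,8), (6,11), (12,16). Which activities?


Greedy: pick earliest-ending, then skip overlaps.
Selected (2 activities): [(7, 8), (12, 16)]


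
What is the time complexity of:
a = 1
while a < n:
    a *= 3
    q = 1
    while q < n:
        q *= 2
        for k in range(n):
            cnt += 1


Per nesting level: O(log n) * O(log n) * O(n) = O(n (log n)^2)
Complexity: O(n (log n)^2)


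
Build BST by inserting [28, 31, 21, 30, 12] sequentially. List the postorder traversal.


Root = 28; build tree by BST insertion.
Postorder traversal: [12, 21, 30, 31, 28]


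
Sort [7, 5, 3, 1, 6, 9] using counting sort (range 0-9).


Count array: [0, 1, 0, 1, 0, 1, 1, 1, 0, 1]
Reconstruct: [1, 3, 5, 6, 7, 9]


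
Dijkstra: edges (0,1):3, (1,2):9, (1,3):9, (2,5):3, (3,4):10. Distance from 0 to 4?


Dijkstra from 0:
Distances: {0: 0, 1: 3, 2: 12, 3: 12, 4: 22, 5: 15}
Shortest distance to 4 = 22, path = [0, 1, 3, 4]


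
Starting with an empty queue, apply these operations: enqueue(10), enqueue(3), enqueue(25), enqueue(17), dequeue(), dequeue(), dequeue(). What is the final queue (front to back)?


enqueue(10) -> [10]
enqueue(3) -> [10, 3]
enqueue(25) -> [10, 3, 25]
enqueue(17) -> [10, 3, 25, 17]
dequeue() returns 10 -> [3, 25, 17]
dequeue() returns 3 -> [25, 17]
dequeue() returns 25 -> [17]
Final queue (front to back): [17]


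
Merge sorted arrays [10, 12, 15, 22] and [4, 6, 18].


Compare heads, take smaller each step.
Merged: [4, 6, 10, 12, 15, 18, 22]


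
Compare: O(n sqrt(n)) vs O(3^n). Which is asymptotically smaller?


n^1.5 grows slower than exponential (base 3)
O(n sqrt(n)) is asymptotically smaller; O(3^n) grows faster


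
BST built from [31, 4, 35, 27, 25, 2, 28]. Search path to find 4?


BST root = 31
Search for 4: compare at each node
Path: [31, 4]


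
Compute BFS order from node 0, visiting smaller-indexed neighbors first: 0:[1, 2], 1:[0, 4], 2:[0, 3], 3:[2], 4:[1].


BFS queue: start with [0]
Visit order: [0, 1, 2, 4, 3]


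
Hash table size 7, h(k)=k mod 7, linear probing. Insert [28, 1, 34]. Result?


Insertions: 28->slot 0; 1->slot 1; 34->slot 6
Table: [28, 1, None, None, None, None, 34]


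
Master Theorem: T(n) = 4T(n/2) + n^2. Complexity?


a=4, b=2, c=2. log_2(4)=2 = c=2. Case 2: O(n^c log n) = O(n^2 log n)
Complexity: O(n^2 log n)


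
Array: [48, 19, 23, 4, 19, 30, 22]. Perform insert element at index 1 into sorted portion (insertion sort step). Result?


After one pass: [19, 48, 23, 4, 19, 30, 22]


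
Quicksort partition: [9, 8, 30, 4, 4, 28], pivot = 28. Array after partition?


Elements <= 28 go left of pivot.
Result: [9, 8, 4, 4, 28, 30], pivot at index 4


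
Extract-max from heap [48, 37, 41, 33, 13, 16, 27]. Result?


Max = 48
Replace root with last, heapify down
Resulting heap: [41, 37, 27, 33, 13, 16]


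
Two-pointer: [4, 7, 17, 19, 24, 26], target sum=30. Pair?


Two pointers: lo=0, hi=5
Found pair: (4, 26) summing to 30


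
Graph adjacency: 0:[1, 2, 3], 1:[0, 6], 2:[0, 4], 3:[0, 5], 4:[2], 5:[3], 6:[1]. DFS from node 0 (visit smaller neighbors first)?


DFS stack-based: start with [0]
Visit order: [0, 1, 6, 2, 4, 3, 5]


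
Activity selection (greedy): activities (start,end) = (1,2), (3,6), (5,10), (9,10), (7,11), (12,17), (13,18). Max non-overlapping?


Greedy: pick earliest-ending, then skip overlaps.
Selected (4 activities): [(1, 2), (3, 6), (9, 10), (12, 17)]


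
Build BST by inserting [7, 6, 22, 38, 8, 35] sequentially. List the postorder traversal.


Root = 7; build tree by BST insertion.
Postorder traversal: [6, 8, 35, 38, 22, 7]


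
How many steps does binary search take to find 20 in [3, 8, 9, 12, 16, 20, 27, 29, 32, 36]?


Search for 20:
[0,9] mid=4 arr[4]=16
[5,9] mid=7 arr[7]=29
[5,6] mid=5 arr[5]=20
Total: 3 comparisons


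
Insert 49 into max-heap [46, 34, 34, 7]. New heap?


Append 49: [46, 34, 34, 7, 49]
Bubble up: swap idx 4(49) with idx 1(34); swap idx 1(49) with idx 0(46)
Result: [49, 46, 34, 7, 34]


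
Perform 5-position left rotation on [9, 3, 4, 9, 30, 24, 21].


Left rotate by 5: [24, 21, 9, 3, 4, 9, 30]


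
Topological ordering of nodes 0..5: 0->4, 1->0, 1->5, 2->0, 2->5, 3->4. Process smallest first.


Kahn's algorithm, process smallest node first
Order: [1, 2, 0, 3, 4, 5]


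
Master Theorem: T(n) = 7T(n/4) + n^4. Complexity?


a=7, b=4, c=4. log_4(7)=1.404 < c=4. Case 3: O(n^c) = O(n^4)
Complexity: O(n^4)


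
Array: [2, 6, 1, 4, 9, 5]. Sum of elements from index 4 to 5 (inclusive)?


Prefix sums: [0, 2, 8, 9, 13, 22, 27]
Sum[4..5] = prefix[6] - prefix[4] = 27 - 13 = 14


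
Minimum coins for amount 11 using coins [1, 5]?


dp[0]=0; dp[i]=1+min(dp[i-c] for c in coins)
...dp[6]=2, dp[7]=3, dp[8]=4, dp[9]=5, dp[10]=2, dp[11]=3
Minimum coins for 11 = 3


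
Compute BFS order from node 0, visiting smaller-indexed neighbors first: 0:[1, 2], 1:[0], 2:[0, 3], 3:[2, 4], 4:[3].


BFS queue: start with [0]
Visit order: [0, 1, 2, 3, 4]


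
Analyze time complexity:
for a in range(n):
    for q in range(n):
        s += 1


Per nesting level: O(n) * O(n) = O(n^2)
Complexity: O(n^2)


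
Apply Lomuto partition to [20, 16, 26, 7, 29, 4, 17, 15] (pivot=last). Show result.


Elements <= 15 go left of pivot.
Result: [7, 4, 15, 20, 29, 16, 17, 26], pivot at index 2


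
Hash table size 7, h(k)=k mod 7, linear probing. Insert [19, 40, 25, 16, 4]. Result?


Insertions: 19->slot 5; 40->slot 6; 25->slot 4; 16->slot 2; 4->slot 0
Table: [4, None, 16, None, 25, 19, 40]


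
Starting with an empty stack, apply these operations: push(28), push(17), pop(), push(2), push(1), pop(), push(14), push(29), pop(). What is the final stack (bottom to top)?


push(28) -> [28]
push(17) -> [28, 17]
pop() returns 17 -> [28]
push(2) -> [28, 2]
push(1) -> [28, 2, 1]
pop() returns 1 -> [28, 2]
push(14) -> [28, 2, 14]
push(29) -> [28, 2, 14, 29]
pop() returns 29 -> [28, 2, 14]
Final stack (bottom to top): [28, 2, 14]


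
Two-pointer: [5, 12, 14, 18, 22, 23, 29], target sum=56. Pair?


Two pointers: lo=0, hi=6
No pair sums to 56


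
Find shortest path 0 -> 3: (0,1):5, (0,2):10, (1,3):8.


Dijkstra from 0:
Distances: {0: 0, 1: 5, 2: 10, 3: 13}
Shortest distance to 3 = 13, path = [0, 1, 3]


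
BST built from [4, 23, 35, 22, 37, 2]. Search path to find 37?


BST root = 4
Search for 37: compare at each node
Path: [4, 23, 35, 37]


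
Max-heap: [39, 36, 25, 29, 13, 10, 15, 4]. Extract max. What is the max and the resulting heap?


Max = 39
Replace root with last, heapify down
Resulting heap: [36, 29, 25, 4, 13, 10, 15]


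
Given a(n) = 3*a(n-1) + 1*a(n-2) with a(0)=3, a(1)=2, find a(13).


Build bottom-up:
...a(11)=411473, a(12)=1359003, a(13)=3*1359003+1*411473=4488482


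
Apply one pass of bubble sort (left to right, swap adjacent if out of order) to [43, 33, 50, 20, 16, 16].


After one pass: [33, 43, 20, 16, 16, 50]


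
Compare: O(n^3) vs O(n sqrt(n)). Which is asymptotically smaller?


n^1.5 grows slower than cubic
O(n sqrt(n)) is asymptotically smaller; O(n^3) grows faster


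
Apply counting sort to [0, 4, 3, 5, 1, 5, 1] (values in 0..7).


Count array: [1, 2, 0, 1, 1, 2, 0, 0]
Reconstruct: [0, 1, 1, 3, 4, 5, 5]


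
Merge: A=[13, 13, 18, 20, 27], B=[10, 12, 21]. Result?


Compare heads, take smaller each step.
Merged: [10, 12, 13, 13, 18, 20, 21, 27]


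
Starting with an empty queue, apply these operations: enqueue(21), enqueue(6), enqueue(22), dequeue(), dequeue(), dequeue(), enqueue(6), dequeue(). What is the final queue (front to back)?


enqueue(21) -> [21]
enqueue(6) -> [21, 6]
enqueue(22) -> [21, 6, 22]
dequeue() returns 21 -> [6, 22]
dequeue() returns 6 -> [22]
dequeue() returns 22 -> []
enqueue(6) -> [6]
dequeue() returns 6 -> []
Final queue (front to back): []


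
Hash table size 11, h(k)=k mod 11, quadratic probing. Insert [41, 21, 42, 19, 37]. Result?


Insertions: 41->slot 8; 21->slot 10; 42->slot 9; 19->slot 1; 37->slot 4
Table: [None, 19, None, None, 37, None, None, None, 41, 42, 21]


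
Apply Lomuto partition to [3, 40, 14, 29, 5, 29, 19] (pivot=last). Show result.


Elements <= 19 go left of pivot.
Result: [3, 14, 5, 19, 40, 29, 29], pivot at index 3


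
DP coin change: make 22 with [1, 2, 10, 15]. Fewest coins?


dp[0]=0; dp[i]=1+min(dp[i-c] for c in coins)
...dp[17]=2, dp[18]=3, dp[19]=3, dp[20]=2, dp[21]=3, dp[22]=3
Minimum coins for 22 = 3


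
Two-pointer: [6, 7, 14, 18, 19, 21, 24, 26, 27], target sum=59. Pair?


Two pointers: lo=0, hi=8
No pair sums to 59


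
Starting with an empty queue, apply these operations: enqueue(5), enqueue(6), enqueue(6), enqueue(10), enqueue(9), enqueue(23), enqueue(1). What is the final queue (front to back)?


enqueue(5) -> [5]
enqueue(6) -> [5, 6]
enqueue(6) -> [5, 6, 6]
enqueue(10) -> [5, 6, 6, 10]
enqueue(9) -> [5, 6, 6, 10, 9]
enqueue(23) -> [5, 6, 6, 10, 9, 23]
enqueue(1) -> [5, 6, 6, 10, 9, 23, 1]
Final queue (front to back): [5, 6, 6, 10, 9, 23, 1]


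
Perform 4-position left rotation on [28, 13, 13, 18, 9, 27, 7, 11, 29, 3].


Left rotate by 4: [9, 27, 7, 11, 29, 3, 28, 13, 13, 18]


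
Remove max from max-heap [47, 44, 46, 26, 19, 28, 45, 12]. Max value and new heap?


Max = 47
Replace root with last, heapify down
Resulting heap: [46, 44, 45, 26, 19, 28, 12]


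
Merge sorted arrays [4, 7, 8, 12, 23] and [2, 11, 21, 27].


Compare heads, take smaller each step.
Merged: [2, 4, 7, 8, 11, 12, 21, 23, 27]


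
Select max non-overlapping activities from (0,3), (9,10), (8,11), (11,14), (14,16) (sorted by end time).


Greedy: pick earliest-ending, then skip overlaps.
Selected (4 activities): [(0, 3), (9, 10), (11, 14), (14, 16)]


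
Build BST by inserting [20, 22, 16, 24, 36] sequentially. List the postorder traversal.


Root = 20; build tree by BST insertion.
Postorder traversal: [16, 36, 24, 22, 20]


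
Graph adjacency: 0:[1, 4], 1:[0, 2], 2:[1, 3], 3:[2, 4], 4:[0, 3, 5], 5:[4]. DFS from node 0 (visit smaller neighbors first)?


DFS stack-based: start with [0]
Visit order: [0, 1, 2, 3, 4, 5]


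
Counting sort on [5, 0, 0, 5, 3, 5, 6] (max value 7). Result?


Count array: [2, 0, 0, 1, 0, 3, 1, 0]
Reconstruct: [0, 0, 3, 5, 5, 5, 6]


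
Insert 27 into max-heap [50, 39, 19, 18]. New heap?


Append 27: [50, 39, 19, 18, 27]
Bubble up: no swaps needed
Result: [50, 39, 19, 18, 27]


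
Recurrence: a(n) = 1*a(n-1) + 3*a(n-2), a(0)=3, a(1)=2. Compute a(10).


Build bottom-up:
...a(8)=1307, a(9)=2969, a(10)=1*2969+3*1307=6890


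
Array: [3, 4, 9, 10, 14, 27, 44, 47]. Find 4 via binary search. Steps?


Search for 4:
[0,7] mid=3 arr[3]=10
[0,2] mid=1 arr[1]=4
Total: 2 comparisons


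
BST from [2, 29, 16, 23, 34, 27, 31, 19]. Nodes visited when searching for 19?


BST root = 2
Search for 19: compare at each node
Path: [2, 29, 16, 23, 19]


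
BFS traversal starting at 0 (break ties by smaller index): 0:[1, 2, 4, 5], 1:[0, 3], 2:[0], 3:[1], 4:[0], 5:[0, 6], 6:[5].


BFS queue: start with [0]
Visit order: [0, 1, 2, 4, 5, 3, 6]
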